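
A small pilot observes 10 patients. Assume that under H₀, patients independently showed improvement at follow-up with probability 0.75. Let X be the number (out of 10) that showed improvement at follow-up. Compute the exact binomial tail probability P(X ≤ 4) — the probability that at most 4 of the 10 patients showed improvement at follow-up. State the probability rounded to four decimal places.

X ~ Binomial(n=10, p=0.75).
P(X ≤ 4) = Σ_{j=0}^{4} C(10,j)·0.75^j·0.25^{10−j}.
= 0.000001 + 0.000029 + 0.000386 + 0.003090 + 0.016222 = 0.0197.

P = 0.0197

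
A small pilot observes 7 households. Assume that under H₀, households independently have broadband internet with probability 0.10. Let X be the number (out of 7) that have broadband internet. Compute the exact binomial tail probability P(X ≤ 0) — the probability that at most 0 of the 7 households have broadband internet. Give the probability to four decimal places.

P = 0.4783

X ~ Binomial(n=7, p=0.10).
P(X ≤ 0) = C(7,0)·0.10^0·0.90^7.
= 0.478297 = 0.4783.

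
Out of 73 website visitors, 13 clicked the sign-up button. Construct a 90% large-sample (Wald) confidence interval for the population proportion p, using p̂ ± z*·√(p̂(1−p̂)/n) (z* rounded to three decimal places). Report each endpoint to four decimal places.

(0.1044, 0.2517)

With x = 13 successes in n = 73, p̂ = 0.17808.
Standard error of p̂: √(0.146369/73) = √0.002005054 = 0.044778.
For 90% confidence, z* = 1.645.
Margin = 1.645·0.044778 = 0.07366.
CI: 0.17808 ± 0.07366 = (0.1044, 0.2517).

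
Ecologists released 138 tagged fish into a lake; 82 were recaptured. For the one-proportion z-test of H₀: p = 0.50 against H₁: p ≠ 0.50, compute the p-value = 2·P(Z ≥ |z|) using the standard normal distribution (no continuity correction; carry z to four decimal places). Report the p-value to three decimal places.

p̂ = 82/138 = 0.59420.
SE₀ = √(0.50·0.50/138) = 0.042563.
z = (p̂ − p₀)/SE = (82/138 − 0.50)/0.042563 ≈ 2.2133.
p-value = 2·P(Z ≥ |z|) with z = 2.2133 → 0.027.

p-value = 0.027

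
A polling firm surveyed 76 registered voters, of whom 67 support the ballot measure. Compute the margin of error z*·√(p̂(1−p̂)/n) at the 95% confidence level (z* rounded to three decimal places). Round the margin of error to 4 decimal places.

Sample proportion p̂ = 67/76 = 0.88158.
SE = √(p̂(1−p̂)/n) = √(0.104398/76) = 0.037063.
z* = 1.960 at the 95% level.
So ME = 0.0726.

ME = 0.0726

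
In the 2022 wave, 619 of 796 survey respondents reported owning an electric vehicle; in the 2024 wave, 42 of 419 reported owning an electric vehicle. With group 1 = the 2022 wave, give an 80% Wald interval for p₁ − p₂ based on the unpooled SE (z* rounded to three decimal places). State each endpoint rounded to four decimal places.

(0.6507, 0.7041)

p̂₁ = 619/796 = 0.77764, p̂₂ = 42/419 = 0.10024; p̂₁ − p̂₂ = 0.67740.
Unpooled SE = √(p̂₁(1−p̂₁)/n₁ + p̂₂(1−p̂₂)/n₂) = √(0.000217232 + 0.000215253) = 0.020796.
The 80% critical value is z* = 1.282. Margin of error = 0.02666.
Interval: 0.67740 ± 0.02666 → (0.6507, 0.7041).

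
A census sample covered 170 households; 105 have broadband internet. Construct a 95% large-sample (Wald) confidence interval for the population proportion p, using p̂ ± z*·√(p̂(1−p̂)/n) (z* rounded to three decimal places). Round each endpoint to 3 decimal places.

With x = 105 successes in n = 170, p̂ = 0.61765.
SE(p̂) = √(0.61765·0.38235/170) = 0.037272.
For 95% confidence, z* = 1.960.
Margin of error: 1.960 × 0.037272 = 0.07305.
Interval: 0.61765 ± 0.07305 → (0.545, 0.691).

(0.545, 0.691)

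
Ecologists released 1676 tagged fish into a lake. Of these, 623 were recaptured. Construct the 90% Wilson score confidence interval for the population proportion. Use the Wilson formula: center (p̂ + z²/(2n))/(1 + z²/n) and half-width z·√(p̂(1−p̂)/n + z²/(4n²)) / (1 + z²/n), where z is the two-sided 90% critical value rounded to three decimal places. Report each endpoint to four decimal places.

Here p̂ = 623/1676 = 0.37172 and z = 1.645 (z² = 2.706025).
1 + z²/n = 1.001615.
Center = (0.37172 + 0.000807)/1.001615 = 0.37193.
Radicand: p̂(1−p̂)/n + z²/(4n²) = 0.000139346 + 0.000000241 = 0.000139587.
Half-width = 1.645·√0.000139587/1.001615 = 0.01940.
So the interval runs from 0.3525 to 0.3913.

(0.3525, 0.3913)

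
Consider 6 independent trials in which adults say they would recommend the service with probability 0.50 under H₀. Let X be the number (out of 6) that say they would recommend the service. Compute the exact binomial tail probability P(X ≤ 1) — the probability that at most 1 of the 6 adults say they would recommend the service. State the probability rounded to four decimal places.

X is binomial with n = 6 and p = 0.50.
P(X ≤ 1) = C(6,0)·0.50^0·0.50^6 + C(6,1)·0.50^1·0.50^5.
= 0.015625 + 0.093750 = 0.1094.

P = 0.1094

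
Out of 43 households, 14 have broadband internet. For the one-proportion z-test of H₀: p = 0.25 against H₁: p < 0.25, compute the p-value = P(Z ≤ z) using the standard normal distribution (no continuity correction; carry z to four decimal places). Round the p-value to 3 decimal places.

p-value = 0.874

The sample proportion is 14/43 = 0.32558.
Null standard error: √(0.25·0.75/43) = √0.004360465 = 0.066034.
Test statistic (full precision, shown to 4 dp): z = (14/43 − 0.25)/SE₀ ≈ 1.1446.
p-value = P(Z ≤ z) with z = 1.1446 → 0.874.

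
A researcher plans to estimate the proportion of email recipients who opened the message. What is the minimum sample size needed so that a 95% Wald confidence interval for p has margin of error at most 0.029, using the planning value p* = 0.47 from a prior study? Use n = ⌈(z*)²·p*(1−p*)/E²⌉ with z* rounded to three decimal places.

z* = 1.960 at the 95% level.
p*(1−p*) = 0.47·0.53 = 0.2491.
Required n before rounding: 3.841600 × 0.2491 / 0.029² = 1137.863.
⌈1137.863⌉ = 1138.

n = 1138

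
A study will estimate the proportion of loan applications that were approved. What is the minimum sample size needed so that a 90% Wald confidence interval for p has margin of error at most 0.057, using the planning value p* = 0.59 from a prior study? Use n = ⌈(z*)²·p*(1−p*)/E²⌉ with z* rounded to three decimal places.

n = 202

For 90% confidence, z* = 1.645.
p*(1−p*) = 0.2419.
(z*)²·p*(1−p*)/E² = 2.706025·0.2419/0.003249 = 201.474.
⌈201.474⌉ = 202.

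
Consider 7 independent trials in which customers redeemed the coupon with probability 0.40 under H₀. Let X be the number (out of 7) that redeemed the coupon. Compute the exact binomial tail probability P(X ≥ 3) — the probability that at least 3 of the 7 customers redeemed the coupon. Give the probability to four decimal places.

P = 0.5801

X is binomial with n = 7 and p = 0.40.
P(X ≥ 3) = Σ_{j=3}^{7} C(7,j)·0.40^j·0.60^{7−j}.
= 0.290304 + 0.193536 + 0.077414 + 0.017203 + 0.001638 = 0.5801.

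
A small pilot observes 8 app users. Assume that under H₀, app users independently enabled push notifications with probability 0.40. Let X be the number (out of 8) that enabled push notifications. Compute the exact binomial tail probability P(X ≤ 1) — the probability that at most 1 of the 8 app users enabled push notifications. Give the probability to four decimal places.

P = 0.1064

X ~ Binomial(n=8, p=0.40).
P(X ≤ 1) = C(8,0)·0.40^0·0.60^8 + C(8,1)·0.40^1·0.60^7.
= 0.016796 + 0.089580 = 0.1064.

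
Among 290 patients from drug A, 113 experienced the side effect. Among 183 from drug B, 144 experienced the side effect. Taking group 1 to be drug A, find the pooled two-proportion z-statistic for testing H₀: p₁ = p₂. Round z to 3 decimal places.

z = -8.447

p̂₁ = 113/290 = 0.38966, p̂₂ = 144/183 = 0.78689.
Pooled p̂ = (113+144)/(290+183) = 257/473 = 0.54334.
SE = √[p̂(1−p̂)(1/n₁+1/n₂)] = √[0.54334·0.45666·(1/290+1/183)] ≈ 0.047026.
z = -0.39723/0.047026 = -8.447.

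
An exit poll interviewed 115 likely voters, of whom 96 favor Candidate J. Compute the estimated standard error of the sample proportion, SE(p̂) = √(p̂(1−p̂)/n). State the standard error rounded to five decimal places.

SE = 0.03463

Sample proportion p̂ = 96/115 = 0.83478.
p̂(1−p̂) = 0.137922.
SE = √(0.137922/115) = √0.001199322 = 0.03463.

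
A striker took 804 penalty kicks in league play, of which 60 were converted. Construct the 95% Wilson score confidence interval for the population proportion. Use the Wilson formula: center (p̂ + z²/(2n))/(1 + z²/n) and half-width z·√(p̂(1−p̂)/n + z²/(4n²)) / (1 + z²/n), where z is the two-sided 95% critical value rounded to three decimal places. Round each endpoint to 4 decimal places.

Here p̂ = 60/804 = 0.07463 and z = 1.960 (z² = 3.841600).
1 + z²/n = 1.004778.
Adjusted center: (0.07463 + z²/(2n))/1.004778 = 0.07665.
Radicand: p̂(1−p̂)/n + z²/(4n²) = 0.000085893 + 0.000001486 = 0.000087379.
Half-width = z·√(radicand)/denom = 1.960·0.009348/1.004778 = 0.01823.
So the interval runs from 0.0584 to 0.0949.

(0.0584, 0.0949)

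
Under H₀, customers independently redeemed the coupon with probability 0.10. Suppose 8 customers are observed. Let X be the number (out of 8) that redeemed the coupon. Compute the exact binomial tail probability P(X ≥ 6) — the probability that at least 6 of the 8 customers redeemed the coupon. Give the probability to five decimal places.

X ~ Binomial(n=8, p=0.10).
P(X ≥ 6) = C(8,6)·0.10^6·0.90^2 + C(8,7)·0.10^7·0.90^1 + C(8,8)·0.10^8·0.90^0.
= 0.000023 + 0.000001 + 0.000000 = 0.00002.

P = 0.00002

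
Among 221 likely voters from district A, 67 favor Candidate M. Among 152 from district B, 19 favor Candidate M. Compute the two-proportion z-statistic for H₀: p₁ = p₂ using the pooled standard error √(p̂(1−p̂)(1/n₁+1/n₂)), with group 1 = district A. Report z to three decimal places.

z = 4.014

p̂₁ = 67/221 = 0.30317, p̂₂ = 19/152 = 0.12500.
Pooling: p̂ = 86/373 = 0.23056.
Pooled SE = √[0.1774037·0.01110383] ≈ 0.044383.
z = (p̂₁ − p̂₂)/SE = (0.30317 − 0.12500)/0.044383 = 0.17817/0.044383 = 4.014.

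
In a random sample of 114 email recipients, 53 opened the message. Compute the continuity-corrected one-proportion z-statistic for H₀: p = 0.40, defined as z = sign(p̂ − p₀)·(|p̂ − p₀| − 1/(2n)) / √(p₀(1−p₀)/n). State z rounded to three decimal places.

The sample proportion is 53/114 = 0.46491. p̂ − p₀ = 0.064912.
Continuity correction 1/(2n) = 1/228 = 0.004386.
Corrected numerator: |0.064912| − 0.004386 = 0.060526.
SE₀ = √(0.40·0.60/114) = 0.045883.
z = +0.060526/0.045883 = 1.319.

z = 1.319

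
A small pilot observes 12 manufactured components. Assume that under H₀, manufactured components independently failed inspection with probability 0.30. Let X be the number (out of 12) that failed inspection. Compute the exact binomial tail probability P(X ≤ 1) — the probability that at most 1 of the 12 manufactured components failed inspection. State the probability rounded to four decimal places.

X is binomial with n = 12 and p = 0.30.
P(X ≤ 1) = C(12,0)·0.30^0·0.70^12 + C(12,1)·0.30^1·0.70^11.
= 0.013841 + 0.071184 = 0.0850.

P = 0.0850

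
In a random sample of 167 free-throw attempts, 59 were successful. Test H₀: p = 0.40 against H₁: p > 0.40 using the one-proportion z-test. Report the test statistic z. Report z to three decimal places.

z = -1.232

Sample proportion p̂ = 59/167 = 0.35329.
Under H₀, SE = √(p₀(1−p₀)/n) = √(0.40·0.60/167) = √0.001437126 = 0.037909.
z = (0.35329 − 0.40)/0.037909 = -0.04671/0.037909 = -1.232.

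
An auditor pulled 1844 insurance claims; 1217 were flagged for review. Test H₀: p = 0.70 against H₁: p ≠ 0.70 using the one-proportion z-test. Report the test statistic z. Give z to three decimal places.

With x = 1217 successes in n = 1844, p̂ = 0.65998.
Null standard error: √(0.70·0.30/1844) = √0.000113883 = 0.010672.
Test statistic: z = -0.04002/0.010672 = -3.750.

z = -3.750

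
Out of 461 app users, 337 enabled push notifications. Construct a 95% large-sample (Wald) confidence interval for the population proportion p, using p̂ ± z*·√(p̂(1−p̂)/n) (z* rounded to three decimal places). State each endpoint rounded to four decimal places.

Sample proportion p̂ = 337/461 = 0.73102.
SE = √(p̂(1−p̂)/n) = √(0.196630/461) = 0.020653.
The 95% critical value is z* = 1.960.
Margin of error: 1.960 × 0.020653 = 0.04048.
So the interval runs from 0.6905 to 0.7715.

(0.6905, 0.7715)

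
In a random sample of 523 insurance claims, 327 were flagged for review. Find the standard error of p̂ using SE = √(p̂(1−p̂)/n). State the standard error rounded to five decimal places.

SE = 0.02117

Sample proportion p̂ = 327/523 = 0.62524.
p̂(1−p̂) = 0.234315.
SE = √(0.234315/523) = √0.000448021 = 0.02117.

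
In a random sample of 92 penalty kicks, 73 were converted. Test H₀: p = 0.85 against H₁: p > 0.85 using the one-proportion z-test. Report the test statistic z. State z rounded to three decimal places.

Sample proportion p̂ = 73/92 = 0.79348.
Null standard error: √(0.85·0.15/92) = √0.001385870 = 0.037227.
z = (p̂ − p₀)/SE = (0.79348 − 0.85)/0.037227 = -1.518.

z = -1.518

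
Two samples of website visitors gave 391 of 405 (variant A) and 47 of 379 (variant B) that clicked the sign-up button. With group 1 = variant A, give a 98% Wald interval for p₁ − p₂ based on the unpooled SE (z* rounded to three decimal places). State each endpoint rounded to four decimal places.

p̂₁ = 391/405 = 0.96543, p̂₂ = 47/379 = 0.12401; p̂₁ − p̂₂ = 0.84142.
Unpooled SE = √(p̂₁(1−p̂₁)/n₁ + p̂₂(1−p̂₂)/n₂) = √(0.000082402 + 0.000286628) = 0.019210.
z* = 2.326 at the 98% level. Margin of error = 0.04468.
Interval: 0.84142 ± 0.04468 → (0.7967, 0.8861).

(0.7967, 0.8861)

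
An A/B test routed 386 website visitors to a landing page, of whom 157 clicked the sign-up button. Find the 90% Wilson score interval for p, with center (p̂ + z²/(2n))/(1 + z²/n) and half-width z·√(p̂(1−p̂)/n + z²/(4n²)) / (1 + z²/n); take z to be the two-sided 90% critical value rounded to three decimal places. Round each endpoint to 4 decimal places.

(0.3664, 0.4484)

p̂ = 157/386 = 0.40674; z = 1.645, so z² = 2.706025.
Denominator 1 + z²/n = 1 + 2.706025/386 = 1.007010.
Center = (0.40674 + 0.003505)/1.007010 = 0.40739.
Radicand: p̂(1−p̂)/n + z²/(4n²) = 0.000625134 + 0.000004540 = 0.000629674.
Half-width = 1.645·√0.000629674/1.007010 = 0.04099.
CI: 0.40739 ± 0.04099 = (0.3664, 0.4484).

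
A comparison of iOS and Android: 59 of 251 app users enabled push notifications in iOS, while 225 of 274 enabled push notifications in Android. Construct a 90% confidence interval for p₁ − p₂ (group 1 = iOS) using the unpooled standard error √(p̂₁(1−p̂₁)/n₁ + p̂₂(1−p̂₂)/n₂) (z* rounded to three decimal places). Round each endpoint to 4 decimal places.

p̂₁ = 0.23506, p̂₂ = 0.82117, so the observed difference is -0.58611.
Unpooled SE = √(p̂₁(1−p̂₁)/n₁ + p̂₂(1−p̂₂)/n₂) = √(0.000716361 + 0.000535953) = 0.035388.
z* = 1.645 at the 90% level. Margin = 1.645·0.035388 = 0.05821.
CI: -0.58611 ± 0.05821 = (-0.6443, -0.5279).

(-0.6443, -0.5279)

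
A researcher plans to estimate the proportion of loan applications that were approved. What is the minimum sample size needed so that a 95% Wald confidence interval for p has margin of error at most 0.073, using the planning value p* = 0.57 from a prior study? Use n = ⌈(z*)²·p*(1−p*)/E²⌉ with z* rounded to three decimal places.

The 95% critical value is z* = 1.960.
p*(1−p*) = 0.2451.
(z*)²·p*(1−p*)/E² = 3.841600·0.2451/0.005329 = 176.689.
⌈176.689⌉ = 177.

n = 177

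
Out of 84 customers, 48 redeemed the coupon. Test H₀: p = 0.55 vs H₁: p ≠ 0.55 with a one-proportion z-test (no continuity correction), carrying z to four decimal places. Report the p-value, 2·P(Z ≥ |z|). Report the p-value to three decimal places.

p-value = 0.693

The sample proportion is 48/84 = 0.57143.
Null standard error: √(0.55·0.45/84) = √0.002946429 = 0.054281.
z = (p̂ − p₀)/SE = (48/84 − 0.55)/0.054281 ≈ 0.3948.
p-value = 2·P(Z ≥ |z|) with z = 0.3948 → 0.693.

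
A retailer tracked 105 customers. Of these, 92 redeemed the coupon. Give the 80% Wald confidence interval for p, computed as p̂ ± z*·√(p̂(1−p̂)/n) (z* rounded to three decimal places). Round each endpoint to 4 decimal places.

(0.8350, 0.9174)

p̂ = 92/105 = 0.87619.
Standard error of p̂: √(0.108481/105) = √0.001033150 = 0.032143.
z* = 1.282 at the 80% level.
Margin = 1.282·0.032143 = 0.04121.
CI: 0.87619 ± 0.04121 = (0.8350, 0.9174).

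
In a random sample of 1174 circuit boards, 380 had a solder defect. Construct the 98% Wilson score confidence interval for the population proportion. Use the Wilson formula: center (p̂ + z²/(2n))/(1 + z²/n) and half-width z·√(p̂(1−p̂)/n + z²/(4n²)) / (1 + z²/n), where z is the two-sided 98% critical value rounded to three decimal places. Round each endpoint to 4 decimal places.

Here p̂ = 380/1174 = 0.32368 and z = 2.326 (z² = 5.410276).
Denominator 1 + z²/n = 1 + 5.410276/1174 = 1.004608.
Adjusted center: (0.32368 + z²/(2n))/1.004608 = 0.32449.
Radicand: p̂(1−p̂)/n + z²/(4n²) = 0.000186466 + 0.000000981 = 0.000187447.
Half-width = z·√(radicand)/denom = 2.326·0.013691/1.004608 = 0.03170.
So the interval runs from 0.2928 to 0.3562.

(0.2928, 0.3562)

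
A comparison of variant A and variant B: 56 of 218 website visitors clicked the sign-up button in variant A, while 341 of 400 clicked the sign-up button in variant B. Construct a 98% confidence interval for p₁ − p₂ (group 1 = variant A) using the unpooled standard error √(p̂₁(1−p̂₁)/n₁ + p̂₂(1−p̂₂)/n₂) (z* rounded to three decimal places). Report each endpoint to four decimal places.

(-0.6759, -0.5154)

p̂₁ = 56/218 = 0.25688, p̂₂ = 341/400 = 0.85250; p̂₁ − p̂₂ = -0.59562.
SE = √(0.000875656 + 0.000314359) = √0.001190015 = 0.034497.
z* = 2.326 at the 98% level. Margin = 2.326·0.034497 = 0.08024.
So the interval runs from -0.6759 to -0.5154.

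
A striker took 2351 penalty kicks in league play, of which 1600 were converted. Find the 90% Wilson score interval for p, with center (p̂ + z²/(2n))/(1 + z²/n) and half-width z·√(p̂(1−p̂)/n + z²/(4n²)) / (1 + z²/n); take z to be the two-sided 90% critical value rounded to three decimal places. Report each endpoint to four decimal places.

(0.6645, 0.6962)

p̂ = 1600/2351 = 0.68056; z = 1.645, so z² = 2.706025.
1 + z²/n = 1.001151.
Center = (0.68056 + 0.000576)/1.001151 = 0.68035.
Radicand: p̂(1−p̂)/n + z²/(4n²) = 0.000092470 + 0.000000122 = 0.000092592.
Half-width = z·√(radicand)/denom = 1.645·0.009623/1.001151 = 0.01581.
Interval: 0.68035 ± 0.01581 → (0.6645, 0.6962).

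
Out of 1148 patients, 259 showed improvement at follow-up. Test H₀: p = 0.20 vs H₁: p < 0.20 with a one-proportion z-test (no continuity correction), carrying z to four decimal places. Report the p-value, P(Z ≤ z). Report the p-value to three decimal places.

p̂ = 259/1148 = 0.22561.
Under H₀, SE = √(p₀(1−p₀)/n) = √(0.20·0.80/1148) = √0.000139373 = 0.011806.
z = (p̂ − p₀)/SE = (259/1148 − 0.20)/0.011806 ≈ 2.1693.
p-value = P(Z ≤ z) with z = 2.1693 → 0.985.

p-value = 0.985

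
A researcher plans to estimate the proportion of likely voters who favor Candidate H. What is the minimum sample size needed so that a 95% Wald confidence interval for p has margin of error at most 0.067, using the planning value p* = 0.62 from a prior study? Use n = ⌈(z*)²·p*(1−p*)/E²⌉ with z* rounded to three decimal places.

n = 202

z* = 1.960 at the 95% level.
p*(1−p*) = 0.2356.
Required n before rounding: 3.841600 × 0.2356 / 0.067² = 201.622.
⌈201.622⌉ = 202.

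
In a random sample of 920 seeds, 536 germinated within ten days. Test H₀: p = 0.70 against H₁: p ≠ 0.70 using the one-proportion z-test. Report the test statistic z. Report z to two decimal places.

With x = 536 successes in n = 920, p̂ = 0.58261.
Under H₀, SE = √(p₀(1−p₀)/n) = √(0.70·0.30/920) = √0.000228261 = 0.015108.
Test statistic: z = -0.11739/0.015108 = -7.77.

z = -7.77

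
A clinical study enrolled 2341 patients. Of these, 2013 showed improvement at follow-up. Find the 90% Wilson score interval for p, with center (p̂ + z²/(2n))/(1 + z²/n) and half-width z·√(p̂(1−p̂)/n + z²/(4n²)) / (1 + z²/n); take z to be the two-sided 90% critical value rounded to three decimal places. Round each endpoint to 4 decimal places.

p̂ = 2013/2341 = 0.85989; z = 1.645, so z² = 2.706025.
Denominator 1 + z²/n = 1 + 2.706025/2341 = 1.001156.
Adjusted center: (0.85989 + z²/(2n))/1.001156 = 0.85947.
Radicand: p̂(1−p̂)/n + z²/(4n²) = 0.000051465 + 0.000000123 = 0.000051588.
Half-width = 1.645·√0.000051588/1.001156 = 0.01180.
So the interval runs from 0.8477 to 0.8713.

(0.8477, 0.8713)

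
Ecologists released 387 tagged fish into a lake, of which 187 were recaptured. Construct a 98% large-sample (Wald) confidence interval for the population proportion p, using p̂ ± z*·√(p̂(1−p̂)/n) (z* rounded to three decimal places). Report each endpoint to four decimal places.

p̂ = 187/387 = 0.48320.
SE = √(p̂(1−p̂)/n) = √(0.249718/387) = 0.025402.
z* = 2.326 at the 98% level.
Margin = 2.326·0.025402 = 0.05909.
So the interval runs from 0.4241 to 0.5423.

(0.4241, 0.5423)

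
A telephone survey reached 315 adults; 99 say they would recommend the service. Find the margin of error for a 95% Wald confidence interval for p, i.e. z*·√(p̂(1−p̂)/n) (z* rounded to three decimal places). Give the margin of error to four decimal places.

ME = 0.0513

With x = 99 successes in n = 315, p̂ = 0.31429.
SE = √(p̂(1−p̂)/n) = √(0.215510/315) = 0.026156.
The 95% critical value is z* = 1.960.
Margin of error = z*·SE = 1.960 × 0.026156 = 0.0513.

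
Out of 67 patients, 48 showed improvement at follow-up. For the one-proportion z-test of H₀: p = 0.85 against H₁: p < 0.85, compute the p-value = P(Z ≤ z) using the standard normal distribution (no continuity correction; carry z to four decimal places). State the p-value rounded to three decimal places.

p-value = 0.001

Sample proportion p̂ = 48/67 = 0.71642.
SE₀ = √(0.85·0.15/67) = 0.043623.
z = (p̂ − p₀)/SE = (48/67 − 0.85)/0.043623 ≈ -3.0622.
p-value = P(Z ≤ z) with z = -3.0622 → 0.001.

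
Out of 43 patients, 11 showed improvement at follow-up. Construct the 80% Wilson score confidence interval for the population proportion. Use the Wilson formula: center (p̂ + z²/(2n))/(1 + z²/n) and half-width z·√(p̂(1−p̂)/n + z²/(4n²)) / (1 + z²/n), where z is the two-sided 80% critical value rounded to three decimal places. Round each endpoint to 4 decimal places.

(0.1806, 0.3490)

Here p̂ = 11/43 = 0.25581 and z = 1.282 (z² = 1.643524).
1 + z²/n = 1.038221.
Center = (0.25581 + 0.019111)/1.038221 = 0.26480.
Radicand: p̂(1−p̂)/n + z²/(4n²) = 0.004427283 + 0.000222218 = 0.004649501.
Half-width = 1.282·√0.004649501/1.038221 = 0.08420.
CI: 0.26480 ± 0.08420 = (0.1806, 0.3490).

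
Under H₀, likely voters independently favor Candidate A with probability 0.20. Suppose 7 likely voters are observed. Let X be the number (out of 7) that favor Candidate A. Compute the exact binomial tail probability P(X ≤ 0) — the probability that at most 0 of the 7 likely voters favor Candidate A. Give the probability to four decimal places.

X is binomial with n = 7 and p = 0.20.
P(X ≤ 0) = C(7,0)·0.20^0·0.80^7.
= 0.209715 = 0.2097.

P = 0.2097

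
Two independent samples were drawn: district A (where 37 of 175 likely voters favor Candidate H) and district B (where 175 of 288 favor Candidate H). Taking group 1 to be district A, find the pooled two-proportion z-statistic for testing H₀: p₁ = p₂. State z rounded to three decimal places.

z = -8.297

p̂₁ = 37/175 = 0.21143, p̂₂ = 175/288 = 0.60764.
Pooled p̂ = (37+175)/(175+288) = 212/463 = 0.45788.
Pooled SE = √[0.2482262·0.00918651] ≈ 0.047753.
z = -0.39621/0.047753 = -8.297.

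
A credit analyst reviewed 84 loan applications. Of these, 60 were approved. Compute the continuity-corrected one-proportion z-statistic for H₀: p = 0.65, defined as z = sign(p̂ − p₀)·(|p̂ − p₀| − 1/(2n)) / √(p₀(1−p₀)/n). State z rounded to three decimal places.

z = 1.121

p̂ = 60/84 = 0.71429. p̂ − p₀ = 0.064286.
1/(2n) = 0.005952.
Corrected numerator: |0.064286| − 0.005952 = 0.058334.
SE₀ = √(0.65·0.35/84) = 0.052042.
z = (+)0.058334/0.052042 = 1.121.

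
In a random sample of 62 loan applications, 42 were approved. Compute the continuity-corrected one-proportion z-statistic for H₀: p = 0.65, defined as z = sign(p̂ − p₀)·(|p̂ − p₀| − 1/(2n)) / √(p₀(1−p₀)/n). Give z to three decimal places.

p̂ = 42/62 = 0.67742. p̂ − p₀ = 0.027419.
Continuity correction 1/(2n) = 1/124 = 0.008065.
Corrected numerator: |0.027419| − 0.008065 = 0.019354.
Under H₀, SE = √(p₀(1−p₀)/n) = √(0.65·0.35/62) = √0.003669355 = 0.060575.
z = (+)0.019354/0.060575 = 0.320.

z = 0.320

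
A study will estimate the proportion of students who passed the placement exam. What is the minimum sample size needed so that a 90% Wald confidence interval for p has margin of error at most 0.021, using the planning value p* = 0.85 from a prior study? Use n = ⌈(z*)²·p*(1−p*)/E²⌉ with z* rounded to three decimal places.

n = 783

The 90% critical value is z* = 1.645.
p*(1−p*) = 0.1275.
(z*)²·p*(1−p*)/E² = 2.706025·0.1275/0.000441 = 782.354.
⌈782.354⌉ = 783.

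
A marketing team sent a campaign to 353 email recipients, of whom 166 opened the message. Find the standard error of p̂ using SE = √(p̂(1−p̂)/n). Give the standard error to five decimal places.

With x = 166 successes in n = 353, p̂ = 0.47025.
p̂(1−p̂) = 0.47025·0.52975 = 0.249115.
Dividing by n and taking the root: √0.000705708 = 0.02657.

SE = 0.02657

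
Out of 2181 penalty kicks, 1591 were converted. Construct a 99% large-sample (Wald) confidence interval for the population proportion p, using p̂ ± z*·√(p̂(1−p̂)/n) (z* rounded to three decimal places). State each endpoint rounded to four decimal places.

(0.7050, 0.7540)

The sample proportion is 1591/2181 = 0.72948.
Standard error of p̂: √(0.197338/2181) = √0.000090481 = 0.009512.
For 99% confidence, z* = 2.576.
Margin = 2.576·0.009512 = 0.02450.
Interval: 0.72948 ± 0.02450 → (0.7050, 0.7540).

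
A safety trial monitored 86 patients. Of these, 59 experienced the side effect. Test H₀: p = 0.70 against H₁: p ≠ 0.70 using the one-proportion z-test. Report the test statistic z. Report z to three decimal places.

z = -0.282

p̂ = 59/86 = 0.68605.
SE₀ = √(0.70·0.30/86) = 0.049415.
Test statistic: z = -0.01395/0.049415 = -0.282.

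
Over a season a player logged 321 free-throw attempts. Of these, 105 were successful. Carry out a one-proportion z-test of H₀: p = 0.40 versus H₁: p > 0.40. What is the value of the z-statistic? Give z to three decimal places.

With x = 105 successes in n = 321, p̂ = 0.32710.
SE₀ = √(0.40·0.60/321) = 0.027343.
z = (p̂ − p₀)/SE = (0.32710 − 0.40)/0.027343 = -2.666.

z = -2.666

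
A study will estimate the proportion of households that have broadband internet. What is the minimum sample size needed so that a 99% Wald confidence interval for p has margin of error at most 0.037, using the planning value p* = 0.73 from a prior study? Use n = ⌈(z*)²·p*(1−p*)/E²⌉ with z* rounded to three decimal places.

n = 956

For 99% confidence, z* = 2.576.
p*(1−p*) = 0.73·0.27 = 0.1971.
Required n before rounding: 6.635776 × 0.1971 / 0.037² = 955.377.
Rounding up, n = 956.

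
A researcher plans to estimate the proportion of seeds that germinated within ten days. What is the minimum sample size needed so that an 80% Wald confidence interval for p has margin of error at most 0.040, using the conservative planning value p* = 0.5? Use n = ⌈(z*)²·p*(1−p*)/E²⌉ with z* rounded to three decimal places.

z* = 1.282 at the 80% level.
p*(1−p*) = 0.2500.
(z*)²·p*(1−p*)/E² = 1.643524·0.2500/0.001600 = 256.801.
Rounding up, n = 257.

n = 257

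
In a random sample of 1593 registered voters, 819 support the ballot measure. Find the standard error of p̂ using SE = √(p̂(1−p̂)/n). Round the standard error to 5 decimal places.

Sample proportion p̂ = 819/1593 = 0.51412.
p̂(1−p̂) = 0.249801.
SE = √(0.249801/1593) = √0.000156812 = 0.01252.

SE = 0.01252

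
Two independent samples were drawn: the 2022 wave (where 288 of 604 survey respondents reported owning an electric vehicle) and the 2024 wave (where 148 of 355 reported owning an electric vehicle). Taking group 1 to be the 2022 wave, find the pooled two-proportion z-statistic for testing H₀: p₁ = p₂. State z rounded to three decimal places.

z = 1.799

p̂₁ = 288/604 = 0.47682, p̂₂ = 148/355 = 0.41690.
Pooled p̂ = (288+148)/(604+355) = 436/959 = 0.45464.
Pooled SE = √[0.2479425·0.00447253] ≈ 0.033301.
z = (p̂₁ − p̂₂)/SE = (0.47682 − 0.41690)/0.033301 = 0.05992/0.033301 = 1.799.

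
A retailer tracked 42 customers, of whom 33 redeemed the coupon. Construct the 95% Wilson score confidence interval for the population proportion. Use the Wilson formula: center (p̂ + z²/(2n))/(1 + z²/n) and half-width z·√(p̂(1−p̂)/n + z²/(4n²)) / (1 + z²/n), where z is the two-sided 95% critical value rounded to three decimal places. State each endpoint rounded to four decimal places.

(0.6406, 0.8829)

Here p̂ = 33/42 = 0.78571 and z = 1.960 (z² = 3.841600).
Denominator 1 + z²/n = 1 + 3.841600/42 = 1.091467.
Adjusted center: (0.78571 + z²/(2n))/1.091467 = 0.76177.
Radicand: p̂(1−p̂)/n + z²/(4n²) = 0.004008746 + 0.000544444 = 0.004553190.
Half-width = 1.960·√0.004553190/1.091467 = 0.12117.
So the interval runs from 0.6406 to 0.8829.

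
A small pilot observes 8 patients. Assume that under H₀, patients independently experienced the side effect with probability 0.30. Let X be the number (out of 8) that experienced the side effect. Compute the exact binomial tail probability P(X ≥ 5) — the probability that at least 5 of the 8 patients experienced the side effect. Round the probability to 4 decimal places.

X is binomial with n = 8 and p = 0.30.
P(X ≥ 5) = C(8,5)·0.30^5·0.70^3 + C(8,6)·0.30^6·0.70^2 + C(8,7)·0.30^7·0.70^1 + C(8,8)·0.30^8·0.70^0.
= 0.046675 + 0.010002 + 0.001225 + 0.000066 = 0.0580.

P = 0.0580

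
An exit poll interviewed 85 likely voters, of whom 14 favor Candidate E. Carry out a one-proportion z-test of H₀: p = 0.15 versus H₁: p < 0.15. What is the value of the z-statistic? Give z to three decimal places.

Sample proportion p̂ = 14/85 = 0.16471.
Null standard error: √(0.15·0.85/85) = √0.001500000 = 0.038730.
Test statistic: z = 0.01471/0.038730 = 0.380.

z = 0.380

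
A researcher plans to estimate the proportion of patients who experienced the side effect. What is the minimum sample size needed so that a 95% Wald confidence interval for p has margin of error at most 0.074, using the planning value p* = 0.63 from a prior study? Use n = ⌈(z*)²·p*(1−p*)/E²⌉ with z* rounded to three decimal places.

The 95% critical value is z* = 1.960.
p*(1−p*) = 0.2331.
Required n before rounding: 3.841600 × 0.2331 / 0.074² = 163.528.
⌈163.528⌉ = 164.

n = 164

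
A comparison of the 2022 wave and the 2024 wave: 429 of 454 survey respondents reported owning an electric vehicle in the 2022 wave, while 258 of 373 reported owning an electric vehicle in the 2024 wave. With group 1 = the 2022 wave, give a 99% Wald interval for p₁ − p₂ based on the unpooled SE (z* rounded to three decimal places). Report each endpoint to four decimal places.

p̂₁ = 0.94493, p̂₂ = 0.69169, so the observed difference is 0.25324.
SE = √(0.000114612 + 0.000571730) = √0.000686342 = 0.026198.
z* = 2.576 at the 99% level. Margin = 2.576·0.026198 = 0.06749.
CI: 0.25324 ± 0.06749 = (0.1858, 0.3207).

(0.1858, 0.3207)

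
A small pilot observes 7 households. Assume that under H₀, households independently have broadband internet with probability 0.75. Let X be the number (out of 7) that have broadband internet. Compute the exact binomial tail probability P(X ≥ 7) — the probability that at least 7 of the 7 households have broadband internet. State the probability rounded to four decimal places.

P = 0.1335

X is binomial with n = 7 and p = 0.75.
P(X ≥ 7) = C(7,7)·0.75^7·0.25^0.
= 0.133484 = 0.1335.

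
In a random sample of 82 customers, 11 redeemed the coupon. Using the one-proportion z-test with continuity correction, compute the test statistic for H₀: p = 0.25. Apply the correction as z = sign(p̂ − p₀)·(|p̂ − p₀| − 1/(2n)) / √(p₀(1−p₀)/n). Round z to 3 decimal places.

With x = 11 successes in n = 82, p̂ = 0.13415. p̂ − p₀ = -0.115854.
Continuity correction 1/(2n) = 1/164 = 0.006098.
Corrected numerator: |-0.115854| − 0.006098 = 0.109756.
SE₀ = √(0.25·0.75/82) = 0.047818.
z = (−)0.109756/0.047818 = -2.295.

z = -2.295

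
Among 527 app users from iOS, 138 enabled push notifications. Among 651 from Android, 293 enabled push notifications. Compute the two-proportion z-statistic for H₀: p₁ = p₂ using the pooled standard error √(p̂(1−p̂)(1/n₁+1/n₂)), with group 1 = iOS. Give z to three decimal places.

Sample proportions: p̂₁ = 138/527 = 0.26186 and p̂₂ = 293/651 = 0.45008.
Pooling: p̂ = 431/1178 = 0.36587.
SE = √[p̂(1−p̂)(1/n₁+1/n₂)] = √[0.36587·0.63413·(1/527+1/651)] ≈ 0.028225.
z = (p̂₁ − p̂₂)/SE = (0.26186 − 0.45008)/0.028225 = -0.18822/0.028225 = -6.669.

z = -6.669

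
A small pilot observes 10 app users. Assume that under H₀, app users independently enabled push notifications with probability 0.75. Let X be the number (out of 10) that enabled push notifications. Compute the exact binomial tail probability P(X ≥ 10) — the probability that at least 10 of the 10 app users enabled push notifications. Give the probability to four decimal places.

X ~ Binomial(n=10, p=0.75).
P(X ≥ 10) = C(10,10)·0.75^10·0.25^0.
= 0.056314 = 0.0563.

P = 0.0563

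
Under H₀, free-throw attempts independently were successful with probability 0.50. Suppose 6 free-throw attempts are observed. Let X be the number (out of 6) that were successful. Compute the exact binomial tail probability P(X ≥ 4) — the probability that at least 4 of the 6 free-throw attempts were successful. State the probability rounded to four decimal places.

X is binomial with n = 6 and p = 0.50.
P(X ≥ 4) = C(6,4)·0.50^4·0.50^2 + C(6,5)·0.50^5·0.50^1 + C(6,6)·0.50^6·0.50^0.
= 0.234375 + 0.093750 + 0.015625 = 0.3438.

P = 0.3438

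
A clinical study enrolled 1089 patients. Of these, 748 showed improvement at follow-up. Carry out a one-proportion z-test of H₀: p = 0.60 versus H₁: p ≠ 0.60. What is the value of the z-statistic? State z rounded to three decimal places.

z = 5.852

Sample proportion p̂ = 748/1089 = 0.68687.
Under H₀, SE = √(p₀(1−p₀)/n) = √(0.60·0.40/1089) = √0.000220386 = 0.014845.
z = (0.68687 − 0.60)/0.014845 = 0.08687/0.014845 = 5.852.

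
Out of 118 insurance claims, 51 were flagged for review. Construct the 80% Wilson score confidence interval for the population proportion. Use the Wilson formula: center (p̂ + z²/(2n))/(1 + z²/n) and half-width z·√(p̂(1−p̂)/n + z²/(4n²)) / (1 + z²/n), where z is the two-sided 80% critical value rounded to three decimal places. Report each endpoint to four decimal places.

(0.3751, 0.4912)

p̂ = 51/118 = 0.43220; z = 1.282, so z² = 1.643524.
1 + z²/n = 1.013928.
Adjusted center: (0.43220 + z²/(2n))/1.013928 = 0.43313.
Radicand: p̂(1−p̂)/n + z²/(4n²) = 0.002079692 + 0.000029509 = 0.002109201.
Half-width = 1.282·√0.002109201/1.013928 = 0.05807.
Interval: 0.43313 ± 0.05807 → (0.3751, 0.4912).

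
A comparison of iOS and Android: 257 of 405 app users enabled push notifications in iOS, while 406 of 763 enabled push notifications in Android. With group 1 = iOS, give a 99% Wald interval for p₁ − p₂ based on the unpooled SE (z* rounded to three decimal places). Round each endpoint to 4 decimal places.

p̂₁ = 0.63457, p̂₂ = 0.53211, so the observed difference is 0.10246.
Unpooled SE = √(p̂₁(1−p̂₁)/n₁ + p̂₂(1−p̂₂)/n₂) = √(0.000572572 + 0.000326303) = 0.029981.
z* = 2.576 at the 99% level. Margin of error = 0.07723.
Interval: 0.10246 ± 0.07723 → (0.0252, 0.1797).

(0.0252, 0.1797)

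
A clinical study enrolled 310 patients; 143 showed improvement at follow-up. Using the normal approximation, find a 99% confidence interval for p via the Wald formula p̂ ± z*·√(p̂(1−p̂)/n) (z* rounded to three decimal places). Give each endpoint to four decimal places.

The sample proportion is 143/310 = 0.46129.
SE(p̂) = √(0.46129·0.53871/310) = 0.028313.
For 99% confidence, z* = 2.576.
Margin = 2.576·0.028313 = 0.07293.
Interval: 0.46129 ± 0.07293 → (0.3884, 0.5342).

(0.3884, 0.5342)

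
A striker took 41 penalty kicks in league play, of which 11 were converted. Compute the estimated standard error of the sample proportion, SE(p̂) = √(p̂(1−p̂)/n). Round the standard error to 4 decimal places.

p̂ = 11/41 = 0.26829.
p̂(1−p̂) = 0.26829·0.73171 = 0.196310.
SE = √(0.196310/41) = 0.0692.

SE = 0.0692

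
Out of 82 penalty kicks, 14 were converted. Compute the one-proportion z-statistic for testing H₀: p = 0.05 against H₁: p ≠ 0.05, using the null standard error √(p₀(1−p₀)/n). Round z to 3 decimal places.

p̂ = 14/82 = 0.17073.
Null standard error: √(0.05·0.95/82) = √0.000579268 = 0.024068.
z = (p̂ − p₀)/SE = (0.17073 − 0.05)/0.024068 = 5.016.

z = 5.016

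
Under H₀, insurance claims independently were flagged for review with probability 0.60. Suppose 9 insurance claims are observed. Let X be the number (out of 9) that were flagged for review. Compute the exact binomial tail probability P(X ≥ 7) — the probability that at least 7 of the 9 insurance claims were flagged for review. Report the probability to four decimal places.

X is binomial with n = 9 and p = 0.60.
P(X ≥ 7) = C(9,7)·0.60^7·0.40^2 + C(9,8)·0.60^8·0.40^1 + C(9,9)·0.60^9·0.40^0.
= 0.161243 + 0.060466 + 0.010078 = 0.2318.

P = 0.2318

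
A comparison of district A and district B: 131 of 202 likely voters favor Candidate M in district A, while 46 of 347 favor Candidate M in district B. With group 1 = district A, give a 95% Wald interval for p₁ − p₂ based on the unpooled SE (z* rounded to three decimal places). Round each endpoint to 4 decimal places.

p̂₁ = 0.64851, p̂₂ = 0.13256, so the observed difference is 0.51595.
SE = √(0.001128432 + 0.000331387) = √0.001459819 = 0.038208.
For 95% confidence, z* = 1.960. Margin = 1.960·0.038208 = 0.07489.
Interval: 0.51595 ± 0.07489 → (0.4411, 0.5908).

(0.4411, 0.5908)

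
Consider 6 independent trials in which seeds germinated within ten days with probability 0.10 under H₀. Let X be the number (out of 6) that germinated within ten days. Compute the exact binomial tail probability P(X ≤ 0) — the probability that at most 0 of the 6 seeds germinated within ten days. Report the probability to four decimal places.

P = 0.5314

X ~ Binomial(n=6, p=0.10).
P(X ≤ 0) = C(6,0)·0.10^0·0.90^6.
= 0.531441 = 0.5314.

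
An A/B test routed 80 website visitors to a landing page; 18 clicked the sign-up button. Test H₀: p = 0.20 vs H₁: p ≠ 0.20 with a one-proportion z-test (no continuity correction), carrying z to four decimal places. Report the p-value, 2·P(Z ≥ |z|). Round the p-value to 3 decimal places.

The sample proportion is 18/80 = 0.22500.
Under H₀, SE = √(p₀(1−p₀)/n) = √(0.20·0.80/80) = √0.002000000 = 0.044721.
z = (p̂ − p₀)/SE = (18/80 − 0.20)/0.044721 ≈ 0.5590.
p-value = 2·P(Z ≥ |z|) with z = 0.5590 → 0.576.

p-value = 0.576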